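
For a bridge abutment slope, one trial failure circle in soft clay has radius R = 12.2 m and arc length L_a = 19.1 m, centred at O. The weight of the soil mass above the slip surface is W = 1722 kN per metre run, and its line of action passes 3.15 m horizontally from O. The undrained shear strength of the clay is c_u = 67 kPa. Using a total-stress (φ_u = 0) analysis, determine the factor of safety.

FS = 2.88

Taking moments about the centre O, the resisting moment is provided by the undrained shear strength acting along the arc:
M_R = c_u·L_a·R = 67·19.10·12.2 = 15612.3 kN·m/m
M_D = W·d = 1722·3.15 = 5424.3 kN·m/m
FS = M_R / M_D = 15612.3 / 5424.3 = 2.878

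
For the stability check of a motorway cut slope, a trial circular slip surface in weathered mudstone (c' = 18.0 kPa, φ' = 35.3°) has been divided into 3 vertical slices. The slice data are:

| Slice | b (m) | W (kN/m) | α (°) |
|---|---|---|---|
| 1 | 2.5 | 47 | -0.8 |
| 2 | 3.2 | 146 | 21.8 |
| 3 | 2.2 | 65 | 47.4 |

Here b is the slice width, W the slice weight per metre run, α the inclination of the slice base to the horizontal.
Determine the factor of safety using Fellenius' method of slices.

Ordinary method of slices: FS = Σ[c'·Δl_i + (W_i cosα_i)·tanφ'] / Σ W_i sinα_i, with Δl_i = b_i / cosα_i.
Slice 1: Δl = 2.5/cos(-0.8°) = 2.500 m; N'_1 = 47·cos(-0.8°) = 47.0; c'Δl = 45.00; W sinα = -0.7
Slice 2: Δl = 3.2/cos21.8° = 3.446 m; N'_2 = 146·cos21.8° = 135.6; c'Δl = 62.04; W sinα = 54.2
Slice 3: Δl = 2.2/cos47.4° = 3.250 m; N'_3 = 65·cos47.4° = 44.0; c'Δl = 58.50; W sinα = 47.8
Σc'Δl = 165.5 kN/m; ΣN' = 226.6 kN/m; ΣW sinα = 101.4 kN/m
Resisting = 165.5 + 226.6·tan35.3° = 165.5 + 160.4 = 326.0 kN/m
FS = 326.0 / 101.4 = 3.214

FS = 3.21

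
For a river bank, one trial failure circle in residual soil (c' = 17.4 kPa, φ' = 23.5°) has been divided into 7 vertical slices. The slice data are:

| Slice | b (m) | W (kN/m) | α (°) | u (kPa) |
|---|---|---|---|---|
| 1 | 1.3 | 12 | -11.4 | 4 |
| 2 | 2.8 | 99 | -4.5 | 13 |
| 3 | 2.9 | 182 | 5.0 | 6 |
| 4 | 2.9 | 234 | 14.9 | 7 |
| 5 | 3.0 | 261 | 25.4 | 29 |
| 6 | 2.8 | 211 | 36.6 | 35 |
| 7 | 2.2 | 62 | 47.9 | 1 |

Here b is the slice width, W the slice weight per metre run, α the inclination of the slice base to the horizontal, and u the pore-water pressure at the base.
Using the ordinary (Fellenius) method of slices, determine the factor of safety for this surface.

FS = 1.83

Ordinary method of slices: FS = Σ[c'·Δl_i + (W_i cosα_i − u_i·Δl_i)·tanφ'] / Σ W_i sinα_i, with Δl_i = b_i / cosα_i.
Slice 1: Δl = 1.3/cos(-11.4°) = 1.326 m; N'_1 = 12·cos(-11.4°) − 4·1.326 = 6.5; c'Δl = 23.08; W sinα = -2.4
Slice 2: Δl = 2.8/cos(-4.5°) = 2.809 m; N'_2 = 99·cos(-4.5°) − 13·2.809 = 62.2; c'Δl = 48.87; W sinα = -7.8
Slice 3: Δl = 2.9/cos5.0° = 2.911 m; N'_3 = 182·cos5.0° − 6·2.911 = 163.8; c'Δl = 50.65; W sinα = 15.9
Slice 4: Δl = 2.9/cos14.9° = 3.001 m; N'_4 = 234·cos14.9° − 7·3.001 = 205.1; c'Δl = 52.22; W sinα = 60.2
Slice 5: Δl = 3.0/cos25.4° = 3.321 m; N'_5 = 261·cos25.4° − 29·3.321 = 139.5; c'Δl = 57.79; W sinα = 112.0
Slice 6: Δl = 2.8/cos36.6° = 3.488 m; N'_6 = 211·cos36.6° − 35·3.488 = 47.3; c'Δl = 60.69; W sinα = 125.8
Slice 7: Δl = 2.2/cos47.9° = 3.281 m; N'_7 = 62·cos47.9° − 1·3.281 = 38.3; c'Δl = 57.10; W sinα = 46.0
Σc'Δl = 350.4 kN/m; ΣN' = 662.7 kN/m; ΣW sinα = 349.7 kN/m
Resisting = 350.4 + 662.7·tan23.5° = 350.4 + 288.1 = 638.5 kN/m
FS = 638.5 / 349.7 = 1.826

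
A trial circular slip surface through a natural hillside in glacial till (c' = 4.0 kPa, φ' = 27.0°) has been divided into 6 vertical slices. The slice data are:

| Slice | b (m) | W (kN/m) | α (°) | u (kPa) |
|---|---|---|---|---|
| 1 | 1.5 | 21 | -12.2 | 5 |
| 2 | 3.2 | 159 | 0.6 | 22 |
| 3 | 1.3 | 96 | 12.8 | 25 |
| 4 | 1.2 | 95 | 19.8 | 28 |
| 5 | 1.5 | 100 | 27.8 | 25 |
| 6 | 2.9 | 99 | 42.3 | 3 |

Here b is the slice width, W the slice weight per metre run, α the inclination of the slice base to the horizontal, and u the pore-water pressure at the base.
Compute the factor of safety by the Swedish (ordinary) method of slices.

FS = 1.32

Ordinary method of slices: FS = Σ[c'·Δl_i + (W_i cosα_i − u_i·Δl_i)·tanφ'] / Σ W_i sinα_i, with Δl_i = b_i / cosα_i.
Slice 1: Δl = 1.5/cos(-12.2°) = 1.535 m; N'_1 = 21·cos(-12.2°) − 5·1.535 = 12.9; c'Δl = 6.14; W sinα = -4.4
Slice 2: Δl = 3.2/cos0.6° = 3.200 m; N'_2 = 159·cos0.6° − 22·3.200 = 88.6; c'Δl = 12.80; W sinα = 1.7
Slice 3: Δl = 1.3/cos12.8° = 1.333 m; N'_3 = 96·cos12.8° − 25·1.333 = 60.3; c'Δl = 5.33; W sinα = 21.3
Slice 4: Δl = 1.2/cos19.8° = 1.275 m; N'_4 = 95·cos19.8° − 28·1.275 = 53.7; c'Δl = 5.10; W sinα = 32.2
Slice 5: Δl = 1.5/cos27.8° = 1.696 m; N'_5 = 100·cos27.8° − 25·1.696 = 46.1; c'Δl = 6.78; W sinα = 46.6
Slice 6: Δl = 2.9/cos42.3° = 3.921 m; N'_6 = 99·cos42.3° − 3·3.921 = 61.5; c'Δl = 15.68; W sinα = 66.6
Σc'Δl = 51.8 kN/m; ΣN' = 322.9 kN/m; ΣW sinα = 163.9 kN/m
Resisting = 51.8 + 322.9·tan27.0° = 51.8 + 164.5 = 216.4 kN/m
FS = 216.4 / 163.9 = 1.320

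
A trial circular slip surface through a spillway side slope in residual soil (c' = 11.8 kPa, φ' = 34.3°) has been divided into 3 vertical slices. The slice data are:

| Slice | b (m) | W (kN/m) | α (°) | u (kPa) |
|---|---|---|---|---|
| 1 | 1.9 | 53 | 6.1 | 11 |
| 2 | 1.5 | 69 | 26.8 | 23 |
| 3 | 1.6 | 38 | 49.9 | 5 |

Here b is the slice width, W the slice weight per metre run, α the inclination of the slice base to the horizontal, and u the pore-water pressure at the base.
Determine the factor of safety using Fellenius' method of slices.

Ordinary method of slices: FS = Σ[c'·Δl_i + (W_i cosα_i − u_i·Δl_i)·tanφ'] / Σ W_i sinα_i, with Δl_i = b_i / cosα_i.
Slice 1: Δl = 1.9/cos6.1° = 1.911 m; N'_1 = 53·cos6.1° − 11·1.911 = 31.7; c'Δl = 22.55; W sinα = 5.6
Slice 2: Δl = 1.5/cos26.8° = 1.681 m; N'_2 = 69·cos26.8° − 23·1.681 = 22.9; c'Δl = 19.83; W sinα = 31.1
Slice 3: Δl = 1.6/cos49.9° = 2.484 m; N'_3 = 38·cos49.9° − 5·2.484 = 12.1; c'Δl = 29.31; W sinα = 29.1
Σc'Δl = 71.7 kN/m; ΣN' = 66.7 kN/m; ΣW sinα = 65.8 kN/m
Resisting = 71.7 + 66.7·tan34.3° = 71.7 + 45.5 = 117.2 kN/m
FS = 117.2 / 65.8 = 1.780

FS = 1.78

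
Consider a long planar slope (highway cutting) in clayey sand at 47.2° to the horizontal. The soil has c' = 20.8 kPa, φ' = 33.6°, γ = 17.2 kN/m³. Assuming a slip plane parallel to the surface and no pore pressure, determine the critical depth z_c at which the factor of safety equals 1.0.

z_c = 6.30 m

Setting FS = 1.00 in FS = [c' + γz cos²β tanφ'] / [γz sinβ cosβ] and solving for z:
z = c' / [γ cosβ (FS·sinβ − cosβ·tanφ')]
  = 20.8 / [17.2·cos47.2°·(1.00·sin47.2° − cos47.2°·tan33.6°)]
  = 20.8 / [17.2·0.6794·(1.00·0.7337 − 0.6794·0.6644)]
  = 20.8 / 3.2992 = 6.305 m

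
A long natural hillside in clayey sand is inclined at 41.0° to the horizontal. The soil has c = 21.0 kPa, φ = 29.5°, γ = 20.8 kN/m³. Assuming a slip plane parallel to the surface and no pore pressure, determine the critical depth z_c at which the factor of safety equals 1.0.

Setting FS = 1.00 in FS = [c + γz cos²β tanφ] / [γz sinβ cosβ] and solving for z:
z = c / [γ cosβ (FS·sinβ − cosβ·tanφ)]
  = 21.0 / [20.8·cos41.0°·(1.00·sin41.0° − cos41.0°·tan29.5°)]
  = 21.0 / [20.8·0.7547·(1.00·0.6561 − 0.7547·0.5658)]
  = 21.0 / 3.5959 = 5.840 m

z_c = 5.84 m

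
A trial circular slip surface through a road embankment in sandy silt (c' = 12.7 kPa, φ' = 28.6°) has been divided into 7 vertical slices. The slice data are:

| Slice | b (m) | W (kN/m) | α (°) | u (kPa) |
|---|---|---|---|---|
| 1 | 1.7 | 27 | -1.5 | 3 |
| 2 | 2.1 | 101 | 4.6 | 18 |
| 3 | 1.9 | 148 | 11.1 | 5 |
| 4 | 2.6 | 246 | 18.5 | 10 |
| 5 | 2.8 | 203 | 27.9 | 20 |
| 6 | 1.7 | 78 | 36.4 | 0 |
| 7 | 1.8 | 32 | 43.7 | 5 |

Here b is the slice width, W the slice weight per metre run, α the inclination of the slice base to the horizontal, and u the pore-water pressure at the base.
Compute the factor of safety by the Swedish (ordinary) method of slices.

FS = 1.95

Ordinary method of slices: FS = Σ[c'·Δl_i + (W_i cosα_i − u_i·Δl_i)·tanφ'] / Σ W_i sinα_i, with Δl_i = b_i / cosα_i.
Slice 1: Δl = 1.7/cos(-1.5°) = 1.701 m; N'_1 = 27·cos(-1.5°) − 3·1.701 = 21.9; c'Δl = 21.60; W sinα = -0.7
Slice 2: Δl = 2.1/cos4.6° = 2.107 m; N'_2 = 101·cos4.6° − 18·2.107 = 62.8; c'Δl = 26.76; W sinα = 8.1
Slice 3: Δl = 1.9/cos11.1° = 1.936 m; N'_3 = 148·cos11.1° − 5·1.936 = 135.6; c'Δl = 24.59; W sinα = 28.5
Slice 4: Δl = 2.6/cos18.5° = 2.742 m; N'_4 = 246·cos18.5° − 10·2.742 = 205.9; c'Δl = 34.82; W sinα = 78.1
Slice 5: Δl = 2.8/cos27.9° = 3.168 m; N'_5 = 203·cos27.9° − 20·3.168 = 116.0; c'Δl = 40.24; W sinα = 95.0
Slice 6: Δl = 1.7/cos36.4° = 2.112 m; N'_6 = 78·cos36.4° − 0·2.112 = 62.8; c'Δl = 26.82; W sinα = 46.3
Slice 7: Δl = 1.8/cos43.7° = 2.490 m; N'_7 = 32·cos43.7° − 5·2.490 = 10.7; c'Δl = 31.62; W sinα = 22.1
Σc'Δl = 206.4 kN/m; ΣN' = 615.6 kN/m; ΣW sinα = 277.3 kN/m
Resisting = 206.4 + 615.6·tan28.6° = 206.4 + 335.6 = 542.1 kN/m
FS = 542.1 / 277.3 = 1.955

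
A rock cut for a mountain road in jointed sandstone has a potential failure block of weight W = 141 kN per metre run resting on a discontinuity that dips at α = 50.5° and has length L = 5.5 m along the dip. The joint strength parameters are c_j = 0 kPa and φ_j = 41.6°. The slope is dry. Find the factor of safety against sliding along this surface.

FS = 0.73

Resolving the block weight along and normal to the plane and applying the Mohr–Coulomb strength on the joint:
N' = W cosα = 141·cos50.5° = 89.7 kN/m
Driving force T = W sinα = 141·sin50.5° = 108.8 kN/m
Resisting force R = c_j·L + N'·tanφ_j = 0·5.5 + 89.7·tan41.6° = 0.0 + 79.6 = 79.6 kN/m
FS = R / T = 79.6 / 108.8 = 0.732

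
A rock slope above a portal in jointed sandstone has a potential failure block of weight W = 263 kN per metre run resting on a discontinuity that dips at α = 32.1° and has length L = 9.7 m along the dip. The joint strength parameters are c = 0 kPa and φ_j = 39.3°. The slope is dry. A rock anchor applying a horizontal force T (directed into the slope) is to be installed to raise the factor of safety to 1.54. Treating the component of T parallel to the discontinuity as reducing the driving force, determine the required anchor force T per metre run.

Resolving forces along and normal to the sliding plane, with the horizontal anchor force T adding T·sinα to the effective normal force and T·cosα acting up the plane against the driving force:
FS = [cL + (W cosα + T sinα) tanφ_j] / [W sinα − T cosα]
Without the anchor: N' = 222.8 kN/m, driving T_d = 139.8 kN/m, resisting R = 0·9.7 + 222.8·tan39.3° = 182.4 kN/m, FS = 1.30.
Setting FS = 1.54 and solving for T:
1.54·(139.8 − T cos32.1°) = 182.4 + T sin32.1°·tan39.3°
T·(sin32.1°·tan39.3° + 1.54·cos32.1°) = 1.54·139.8 − 182.4
T·(0.5314·0.8185 + 1.54·0.8471) = 215.2 − 182.4 = 32.9
T·1.7395 = 32.9
T = 18.9 kN/m

T = 19 kN/m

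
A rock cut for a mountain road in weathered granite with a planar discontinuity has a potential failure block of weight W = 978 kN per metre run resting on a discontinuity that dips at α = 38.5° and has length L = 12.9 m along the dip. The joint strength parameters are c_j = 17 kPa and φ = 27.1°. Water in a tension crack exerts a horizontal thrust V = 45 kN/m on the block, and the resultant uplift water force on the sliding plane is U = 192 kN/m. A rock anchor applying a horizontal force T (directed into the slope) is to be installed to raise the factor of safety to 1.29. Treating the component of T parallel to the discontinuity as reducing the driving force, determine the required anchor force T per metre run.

Resolving forces along and normal to the sliding plane, with the horizontal anchor force T adding T·sinα to the effective normal force and T·cosα acting up the plane against the driving force:
FS = [c_jL + (W cosα − U − V sinα + T sinα) tanφ] / [W sinα + V cosα − T cosα]
Without the anchor: N' = 545.4 kN/m, driving T_d = 644.0 kN/m, resisting R = 17·12.9 + 545.4·tan27.1° = 498.4 kN/m, FS = 0.77.
Setting FS = 1.29 and solving for T:
1.29·(644.0 − T cos38.5°) = 498.4 + T sin38.5°·tan27.1°
T·(sin38.5°·tan27.1° + 1.29·cos38.5°) = 1.29·644.0 − 498.4
T·(0.6225·0.5117 + 1.29·0.7826) = 830.8 − 498.4 = 332.4
T·1.3281 = 332.4
T = 250.3 kN/m

T = 250 kN/m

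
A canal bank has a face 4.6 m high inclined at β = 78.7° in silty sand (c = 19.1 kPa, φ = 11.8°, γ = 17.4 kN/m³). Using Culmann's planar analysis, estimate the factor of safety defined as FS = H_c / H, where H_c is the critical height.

FS = 1.51

H_c = (4c/γ) · sinβ cosφ / [1 − cos(β − φ)]
    = (4·19.1/17.4) · sin78.7°·cos11.8° / [1 − cos66.9°]
    = 4.391 · 0.9599 / 0.6077 = 6.94 m
FS = H_c / H = 6.94 / 4.6 = 1.508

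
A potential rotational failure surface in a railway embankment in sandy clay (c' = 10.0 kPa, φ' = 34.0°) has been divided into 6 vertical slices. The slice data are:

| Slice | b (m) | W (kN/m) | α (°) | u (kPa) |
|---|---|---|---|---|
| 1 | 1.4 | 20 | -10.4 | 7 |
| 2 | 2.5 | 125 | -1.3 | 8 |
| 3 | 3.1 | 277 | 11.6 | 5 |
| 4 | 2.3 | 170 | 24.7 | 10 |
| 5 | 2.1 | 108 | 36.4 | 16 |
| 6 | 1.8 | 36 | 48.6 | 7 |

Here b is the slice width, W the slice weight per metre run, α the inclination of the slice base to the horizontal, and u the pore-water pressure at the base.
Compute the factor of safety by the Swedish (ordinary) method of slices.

FS = 2.46

Ordinary method of slices: FS = Σ[c'·Δl_i + (W_i cosα_i − u_i·Δl_i)·tanφ'] / Σ W_i sinα_i, with Δl_i = b_i / cosα_i.
Slice 1: Δl = 1.4/cos(-10.4°) = 1.423 m; N'_1 = 20·cos(-10.4°) − 7·1.423 = 9.7; c'Δl = 14.23; W sinα = -3.6
Slice 2: Δl = 2.5/cos(-1.3°) = 2.501 m; N'_2 = 125·cos(-1.3°) − 8·2.501 = 105.0; c'Δl = 25.01; W sinα = -2.8
Slice 3: Δl = 3.1/cos11.6° = 3.165 m; N'_3 = 277·cos11.6° − 5·3.165 = 255.5; c'Δl = 31.65; W sinα = 55.7
Slice 4: Δl = 2.3/cos24.7° = 2.532 m; N'_4 = 170·cos24.7° − 10·2.532 = 129.1; c'Δl = 25.32; W sinα = 71.0
Slice 5: Δl = 2.1/cos36.4° = 2.609 m; N'_5 = 108·cos36.4° − 16·2.609 = 45.2; c'Δl = 26.09; W sinα = 64.1
Slice 6: Δl = 1.8/cos48.6° = 2.722 m; N'_6 = 36·cos48.6° − 7·2.722 = 4.8; c'Δl = 27.22; W sinα = 27.0
Σc'Δl = 149.5 kN/m; ΣN' = 549.3 kN/m; ΣW sinα = 211.4 kN/m
Resisting = 149.5 + 549.3·tan34.0° = 149.5 + 370.5 = 520.0 kN/m
FS = 520.0 / 211.4 = 2.460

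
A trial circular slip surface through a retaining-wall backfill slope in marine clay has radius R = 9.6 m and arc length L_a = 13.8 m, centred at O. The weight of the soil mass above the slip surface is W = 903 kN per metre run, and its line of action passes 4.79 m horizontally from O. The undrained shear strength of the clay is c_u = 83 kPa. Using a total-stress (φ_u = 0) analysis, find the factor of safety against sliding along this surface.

FS = 2.54

Taking moments about the centre O, the resisting moment is provided by the undrained shear strength acting along the arc:
M_R = c_u·L_a·R = 83·13.80·9.6 = 10995.8 kN·m/m
M_D = W·d = 903·4.79 = 4325.4 kN·m/m
FS = M_R / M_D = 10995.8 / 4325.4 = 2.542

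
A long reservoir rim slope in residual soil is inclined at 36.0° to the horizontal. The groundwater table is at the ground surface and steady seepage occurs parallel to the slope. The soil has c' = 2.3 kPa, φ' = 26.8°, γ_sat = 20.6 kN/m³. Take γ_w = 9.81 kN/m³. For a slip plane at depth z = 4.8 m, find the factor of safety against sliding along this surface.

With seepage parallel to the slope and the water table at the surface, the effective normal stress on the slip plane uses the buoyant unit weight γ' = γ_sat − γ_w while the driving shear stress uses γ_sat:
FS = [c' + γ' z cos²β tanφ'] / [γ_sat z sinβ cosβ]
γ' = 20.6 − 9.81 = 10.79 kN/m³
Numerator = 2.3 + 10.79·4.8·cos²36.0°·tan26.8° = 2.3 + 10.79·4.8·0.6545·0.5051 = 19.423 kPa
Denominator = 20.6·4.8·sin36.0°·cos36.0° = 20.6·4.8·0.5878·0.8090 = 47.020 kPa
FS = 19.423 / 47.020 = 0.413

FS = 0.41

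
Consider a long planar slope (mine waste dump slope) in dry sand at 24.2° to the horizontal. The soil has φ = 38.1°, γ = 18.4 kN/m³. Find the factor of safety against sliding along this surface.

For a dry cohesionless infinite slope the factor of safety is FS = tanφ / tanβ.
FS = tan38.1° / tan24.2° = 0.7841 / 0.4494 = 1.745

FS = 1.74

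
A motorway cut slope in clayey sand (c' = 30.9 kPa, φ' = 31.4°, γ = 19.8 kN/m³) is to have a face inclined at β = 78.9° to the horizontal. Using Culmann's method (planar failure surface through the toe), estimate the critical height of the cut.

H_c = 16.12 m

Culmann's analysis gives the critical failure plane at α_cr = (β + φ')/2 = (78.9 + 31.4)/2 = 55.2°, and the critical height
H_c = (4c'/γ) · sinβ cosφ' / [1 − cos(β − φ')]
    = (4·30.9/19.8) · sin78.9°·cos31.4° / [1 − cos(47.5°)]
    = 6.242 · 0.9813·0.8536 / [1 − 0.6756]
    = 6.242 · 0.8376 / 0.3244
    = 16.12 m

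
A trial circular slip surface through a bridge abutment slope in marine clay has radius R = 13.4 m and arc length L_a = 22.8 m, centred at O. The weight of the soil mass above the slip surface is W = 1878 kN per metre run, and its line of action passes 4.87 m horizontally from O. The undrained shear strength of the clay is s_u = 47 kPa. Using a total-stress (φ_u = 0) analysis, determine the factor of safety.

FS = 1.57

Taking moments about the centre O, the resisting moment is provided by the undrained shear strength acting along the arc:
M_R = s_u·L_a·R = 47·22.80·13.4 = 14359.4 kN·m/m
M_D = W·d = 1878·4.87 = 9145.9 kN·m/m
FS = M_R / M_D = 14359.4 / 9145.9 = 1.570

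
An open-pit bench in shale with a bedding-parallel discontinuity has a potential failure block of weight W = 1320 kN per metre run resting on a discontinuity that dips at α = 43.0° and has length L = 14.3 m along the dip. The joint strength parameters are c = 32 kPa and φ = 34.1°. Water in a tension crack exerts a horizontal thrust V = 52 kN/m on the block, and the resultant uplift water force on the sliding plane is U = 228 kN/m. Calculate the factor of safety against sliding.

FS = 0.99

Resolving the block weight along and normal to the plane and applying the Mohr–Coulomb strength on the joint:
N' = W cosα − U − V sinα = 1320·cos43.0° − 228 − 52·sin43.0° = 701.9 kN/m
Driving force T = W sinα + V cosα = 1320·sin43.0° + 52·cos43.0° = 938.3 kN/m
Resisting force R = c·L + N'·tanφ = 32·14.3 + 701.9·tan34.1° = 457.6 + 475.2 = 932.8 kN/m
FS = R / T = 932.8 / 938.3 = 0.994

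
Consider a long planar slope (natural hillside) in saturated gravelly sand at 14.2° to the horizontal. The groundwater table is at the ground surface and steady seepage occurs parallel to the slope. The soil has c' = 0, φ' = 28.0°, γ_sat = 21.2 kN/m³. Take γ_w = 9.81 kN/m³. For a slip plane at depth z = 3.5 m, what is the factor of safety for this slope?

FS = 1.13

With seepage parallel to the slope and the water table at the surface, the effective normal stress on the slip plane uses the buoyant unit weight γ' = γ_sat − γ_w while the driving shear stress uses γ_sat:
FS = [c' + γ' z cos²β tanφ'] / [γ_sat z sinβ cosβ]
(For c' = 0 this reduces to FS = (γ'/γ_sat)·tanφ'/tanβ.)
γ' = 21.2 − 9.81 = 11.39 kN/m³
Numerator = 0.0 + 11.39·3.5·cos²14.2°·tan28.0° = 0.0 + 11.39·3.5·0.9398·0.5317 = 19.921 kPa
Denominator = 21.2·3.5·sin14.2°·cos14.2° = 21.2·3.5·0.2453·0.9694 = 17.646 kPa
FS = 19.921 / 17.646 = 1.129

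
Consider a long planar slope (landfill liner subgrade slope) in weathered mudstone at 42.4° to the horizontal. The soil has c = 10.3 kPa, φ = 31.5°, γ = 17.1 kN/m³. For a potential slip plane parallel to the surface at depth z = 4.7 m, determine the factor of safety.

FS = 0.93

For an infinite slope with a slip plane parallel to the surface (no pore pressure): FS = [c + γz cos²β tanφ] / [γz sinβ cosβ].
γz = 17.1·4.7 = 80.37 kN/m²
Numerator = 10.3 + 80.37·cos²42.4°·tan31.5° = 10.3 + 80.37·0.5453·0.6128 = 37.157 kPa
Denominator = 80.37·sin42.4°·cos42.4° = 80.37·0.6743·0.7385 = 40.020 kPa
FS = 37.157 / 40.020 = 0.928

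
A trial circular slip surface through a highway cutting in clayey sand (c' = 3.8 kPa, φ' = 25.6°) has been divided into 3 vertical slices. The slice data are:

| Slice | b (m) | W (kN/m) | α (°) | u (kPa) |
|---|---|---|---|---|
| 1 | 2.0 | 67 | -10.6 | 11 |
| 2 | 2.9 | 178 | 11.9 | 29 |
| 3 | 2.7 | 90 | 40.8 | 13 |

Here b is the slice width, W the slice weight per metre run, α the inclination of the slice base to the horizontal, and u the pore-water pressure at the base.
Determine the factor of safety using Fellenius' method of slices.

FS = 1.28

Ordinary method of slices: FS = Σ[c'·Δl_i + (W_i cosα_i − u_i·Δl_i)·tanφ'] / Σ W_i sinα_i, with Δl_i = b_i / cosα_i.
Slice 1: Δl = 2.0/cos(-10.6°) = 2.035 m; N'_1 = 67·cos(-10.6°) − 11·2.035 = 43.5; c'Δl = 7.73; W sinα = -12.3
Slice 2: Δl = 2.9/cos11.9° = 2.964 m; N'_2 = 178·cos11.9° − 29·2.964 = 88.2; c'Δl = 11.26; W sinα = 36.7
Slice 3: Δl = 2.7/cos40.8° = 3.567 m; N'_3 = 90·cos40.8° − 13·3.567 = 21.8; c'Δl = 13.55; W sinα = 58.8
Σc'Δl = 32.5 kN/m; ΣN' = 153.5 kN/m; ΣW sinα = 83.2 kN/m
Resisting = 32.5 + 153.5·tan25.6° = 32.5 + 73.5 = 106.1 kN/m
FS = 106.1 / 83.2 = 1.275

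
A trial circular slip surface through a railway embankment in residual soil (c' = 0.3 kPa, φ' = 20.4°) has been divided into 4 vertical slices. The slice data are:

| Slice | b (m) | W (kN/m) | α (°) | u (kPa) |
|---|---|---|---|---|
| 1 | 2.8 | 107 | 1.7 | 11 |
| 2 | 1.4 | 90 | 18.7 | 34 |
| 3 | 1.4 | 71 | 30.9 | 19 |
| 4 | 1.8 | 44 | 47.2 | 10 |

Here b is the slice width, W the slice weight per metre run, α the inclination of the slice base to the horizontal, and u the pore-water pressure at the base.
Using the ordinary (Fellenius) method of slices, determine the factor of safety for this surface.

Ordinary method of slices: FS = Σ[c'·Δl_i + (W_i cosα_i − u_i·Δl_i)·tanφ'] / Σ W_i sinα_i, with Δl_i = b_i / cosα_i.
Slice 1: Δl = 2.8/cos1.7° = 2.801 m; N'_1 = 107·cos1.7° − 11·2.801 = 76.1; c'Δl = 0.84; W sinα = 3.2
Slice 2: Δl = 1.4/cos18.7° = 1.478 m; N'_2 = 90·cos18.7° − 34·1.478 = 35.0; c'Δl = 0.44; W sinα = 28.9
Slice 3: Δl = 1.4/cos30.9° = 1.632 m; N'_3 = 71·cos30.9° − 19·1.632 = 29.9; c'Δl = 0.49; W sinα = 36.5
Slice 4: Δl = 1.8/cos47.2° = 2.649 m; N'_4 = 44·cos47.2° − 10·2.649 = 3.4; c'Δl = 0.79; W sinα = 32.3
Σc'Δl = 2.6 kN/m; ΣN' = 144.5 kN/m; ΣW sinα = 100.8 kN/m
Resisting = 2.6 + 144.5·tan20.4° = 2.6 + 53.7 = 56.3 kN/m
FS = 56.3 / 100.8 = 0.559

FS = 0.56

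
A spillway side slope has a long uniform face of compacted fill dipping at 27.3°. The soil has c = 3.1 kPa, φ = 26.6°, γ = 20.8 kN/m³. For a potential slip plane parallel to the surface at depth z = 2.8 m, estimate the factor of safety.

FS = 1.10

For an infinite slope with a slip plane parallel to the surface (no pore pressure): FS = [c + γz cos²β tanφ] / [γz sinβ cosβ].
γz = 20.8·2.8 = 58.24 kN/m²
Numerator = 3.1 + 58.24·cos²27.3°·tan26.6° = 3.1 + 58.24·0.7896·0.5008 = 26.129 kPa
Denominator = 58.24·sin27.3°·cos27.3° = 58.24·0.4586·0.8886 = 23.737 kPa
FS = 26.129 / 23.737 = 1.101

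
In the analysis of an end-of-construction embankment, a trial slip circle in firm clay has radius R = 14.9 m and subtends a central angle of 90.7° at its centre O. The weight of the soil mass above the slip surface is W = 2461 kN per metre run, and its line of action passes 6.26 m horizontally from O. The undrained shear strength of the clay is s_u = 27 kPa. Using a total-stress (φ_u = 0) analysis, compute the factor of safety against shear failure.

FS = 0.62

Taking moments about the centre O, the resisting moment is provided by the undrained shear strength acting along the arc:
Arc length L_a = R·θ = 14.9·(90.7°·π/180) = 14.9·1.5830 = 23.59 m
M_R = s_u·L_a·R = 27·23.59·14.9 = 9489.0 kN·m/m
M_D = W·d = 2461·6.26 = 15405.9 kN·m/m
FS = M_R / M_D = 9489.0 / 15405.9 = 0.616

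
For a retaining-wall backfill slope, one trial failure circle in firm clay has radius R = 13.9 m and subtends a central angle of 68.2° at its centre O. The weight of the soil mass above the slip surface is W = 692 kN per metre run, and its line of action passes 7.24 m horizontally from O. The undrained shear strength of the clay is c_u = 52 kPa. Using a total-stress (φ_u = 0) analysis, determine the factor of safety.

Taking moments about the centre O, the resisting moment is provided by the undrained shear strength acting along the arc:
Arc length L_a = R·θ = 13.9·(68.2°·π/180) = 13.9·1.1903 = 16.55 m
M_R = c_u·L_a·R = 52·16.55·13.9 = 11959.0 kN·m/m
M_D = W·d = 692·7.24 = 5010.1 kN·m/m
FS = M_R / M_D = 11959.0 / 5010.1 = 2.387

FS = 2.39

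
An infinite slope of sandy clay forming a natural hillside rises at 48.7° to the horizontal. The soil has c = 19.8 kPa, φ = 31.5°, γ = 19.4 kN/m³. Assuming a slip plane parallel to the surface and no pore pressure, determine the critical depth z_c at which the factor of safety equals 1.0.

Setting FS = 1.00 in FS = [c + γz cos²β tanφ] / [γz sinβ cosβ] and solving for z:
z = c / [γ cosβ (FS·sinβ − cosβ·tanφ)]
  = 19.8 / [19.4·cos48.7°·(1.00·sin48.7° − cos48.7°·tan31.5°)]
  = 19.8 / [19.4·0.6600·(1.00·0.7513 − 0.6600·0.6128)]
  = 19.8 / 4.4406 = 4.459 m

z_c = 4.46 m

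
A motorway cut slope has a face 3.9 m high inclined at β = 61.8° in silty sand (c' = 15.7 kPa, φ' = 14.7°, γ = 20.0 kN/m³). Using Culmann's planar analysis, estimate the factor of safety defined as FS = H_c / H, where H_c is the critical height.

FS = 2.15

H_c = (4c'/γ) · sinβ cosφ' / [1 − cos(β − φ')]
    = (4·15.7/20.0) · sin61.8°·cos14.7° / [1 − cos47.1°]
    = 3.140 · 0.8525 / 0.3193 = 8.38 m
FS = H_c / H = 8.38 / 3.9 = 2.150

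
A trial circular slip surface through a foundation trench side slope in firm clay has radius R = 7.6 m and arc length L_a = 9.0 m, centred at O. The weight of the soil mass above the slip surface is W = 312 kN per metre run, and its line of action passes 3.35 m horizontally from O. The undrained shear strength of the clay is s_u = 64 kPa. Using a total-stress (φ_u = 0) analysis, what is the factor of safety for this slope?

FS = 4.19

Taking moments about the centre O, the resisting moment is provided by the undrained shear strength acting along the arc:
M_R = s_u·L_a·R = 64·9.00·7.6 = 4377.6 kN·m/m
M_D = W·d = 312·3.35 = 1045.2 kN·m/m
FS = M_R / M_D = 4377.6 / 1045.2 = 4.188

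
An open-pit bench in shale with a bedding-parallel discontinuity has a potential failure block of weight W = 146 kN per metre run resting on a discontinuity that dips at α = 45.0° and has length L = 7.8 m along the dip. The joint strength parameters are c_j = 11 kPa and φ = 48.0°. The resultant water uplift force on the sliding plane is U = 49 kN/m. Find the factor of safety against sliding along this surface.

FS = 1.41

Resolving the block weight along and normal to the plane and applying the Mohr–Coulomb strength on the joint:
N' = W cosα − U = 146·cos45.0° − 49 = 54.2 kN/m
Driving force T = W sinα = 146·sin45.0° = 103.2 kN/m
Resisting force R = c_j·L + N'·tanφ = 11·7.8 + 54.2·tan48.0° = 85.8 + 60.2 = 146.0 kN/m
FS = R / T = 146.0 / 103.2 = 1.415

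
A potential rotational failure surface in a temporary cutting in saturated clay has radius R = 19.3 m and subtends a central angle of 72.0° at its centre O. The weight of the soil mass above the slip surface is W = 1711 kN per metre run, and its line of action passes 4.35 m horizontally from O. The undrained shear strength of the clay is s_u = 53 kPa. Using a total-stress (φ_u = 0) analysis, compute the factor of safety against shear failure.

Taking moments about the centre O, the resisting moment is provided by the undrained shear strength acting along the arc:
Arc length L_a = R·θ = 19.3·(72.0°·π/180) = 19.3·1.2566 = 24.25 m
M_R = s_u·L_a·R = 53·24.25·19.3 = 24808.5 kN·m/m
M_D = W·d = 1711·4.35 = 7442.8 kN·m/m
FS = M_R / M_D = 24808.5 / 7442.8 = 3.333

FS = 3.33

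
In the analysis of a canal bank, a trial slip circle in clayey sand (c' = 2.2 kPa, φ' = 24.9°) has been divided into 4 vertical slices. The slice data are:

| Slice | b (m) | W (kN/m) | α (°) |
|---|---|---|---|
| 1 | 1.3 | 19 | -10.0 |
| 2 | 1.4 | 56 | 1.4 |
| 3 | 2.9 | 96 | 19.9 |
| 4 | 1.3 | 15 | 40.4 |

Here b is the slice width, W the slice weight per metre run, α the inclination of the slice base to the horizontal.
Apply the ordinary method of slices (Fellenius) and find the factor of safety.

FS = 2.43

Ordinary method of slices: FS = Σ[c'·Δl_i + (W_i cosα_i)·tanφ'] / Σ W_i sinα_i, with Δl_i = b_i / cosα_i.
Slice 1: Δl = 1.3/cos(-10.0°) = 1.320 m; N'_1 = 19·cos(-10.0°) = 18.7; c'Δl = 2.90; W sinα = -3.3
Slice 2: Δl = 1.4/cos1.4° = 1.400 m; N'_2 = 56·cos1.4° = 56.0; c'Δl = 3.08; W sinα = 1.4
Slice 3: Δl = 2.9/cos19.9° = 3.084 m; N'_3 = 96·cos19.9° = 90.3; c'Δl = 6.79; W sinα = 32.7
Slice 4: Δl = 1.3/cos40.4° = 1.707 m; N'_4 = 15·cos40.4° = 11.4; c'Δl = 3.76; W sinα = 9.7
Σc'Δl = 16.5 kN/m; ΣN' = 176.4 kN/m; ΣW sinα = 40.5 kN/m
Resisting = 16.5 + 176.4·tan24.9° = 16.5 + 81.9 = 98.4 kN/m
FS = 98.4 / 40.5 = 2.432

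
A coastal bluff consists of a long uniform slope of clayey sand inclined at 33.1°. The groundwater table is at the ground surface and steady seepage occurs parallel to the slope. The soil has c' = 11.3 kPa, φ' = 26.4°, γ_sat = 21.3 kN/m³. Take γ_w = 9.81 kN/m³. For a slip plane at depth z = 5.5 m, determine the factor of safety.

FS = 0.62

With seepage parallel to the slope and the water table at the surface, the effective normal stress on the slip plane uses the buoyant unit weight γ' = γ_sat − γ_w while the driving shear stress uses γ_sat:
FS = [c' + γ' z cos²β tanφ'] / [γ_sat z sinβ cosβ]
γ' = 21.3 − 9.81 = 11.49 kN/m³
Numerator = 11.3 + 11.49·5.5·cos²33.1°·tan26.4° = 11.3 + 11.49·5.5·0.7018·0.4964 = 33.315 kPa
Denominator = 21.3·5.5·sin33.1°·cos33.1° = 21.3·5.5·0.5461·0.8377 = 53.594 kPa
FS = 33.315 / 53.594 = 0.622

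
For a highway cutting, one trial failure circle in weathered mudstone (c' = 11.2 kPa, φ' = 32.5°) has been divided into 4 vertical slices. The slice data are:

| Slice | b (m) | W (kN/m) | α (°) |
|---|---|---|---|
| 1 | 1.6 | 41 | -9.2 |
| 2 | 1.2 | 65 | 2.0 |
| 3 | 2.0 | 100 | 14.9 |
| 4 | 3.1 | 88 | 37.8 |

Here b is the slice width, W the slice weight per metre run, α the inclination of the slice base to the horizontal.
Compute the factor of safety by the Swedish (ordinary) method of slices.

FS = 3.61

Ordinary method of slices: FS = Σ[c'·Δl_i + (W_i cosα_i)·tanφ'] / Σ W_i sinα_i, with Δl_i = b_i / cosα_i.
Slice 1: Δl = 1.6/cos(-9.2°) = 1.621 m; N'_1 = 41·cos(-9.2°) = 40.5; c'Δl = 18.15; W sinα = -6.6
Slice 2: Δl = 1.2/cos2.0° = 1.201 m; N'_2 = 65·cos2.0° = 65.0; c'Δl = 13.45; W sinα = 2.3
Slice 3: Δl = 2.0/cos14.9° = 2.070 m; N'_3 = 100·cos14.9° = 96.6; c'Δl = 23.18; W sinα = 25.7
Slice 4: Δl = 3.1/cos37.8° = 3.923 m; N'_4 = 88·cos37.8° = 69.5; c'Δl = 43.94; W sinα = 53.9
Σc'Δl = 98.7 kN/m; ΣN' = 271.6 kN/m; ΣW sinα = 75.4 kN/m
Resisting = 98.7 + 271.6·tan32.5° = 98.7 + 173.0 = 271.8 kN/m
FS = 271.8 / 75.4 = 3.606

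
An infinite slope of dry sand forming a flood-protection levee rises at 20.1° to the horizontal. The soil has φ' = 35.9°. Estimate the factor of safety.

FS = 1.98

For a dry cohesionless infinite slope the factor of safety is FS = tanφ' / tanβ.
FS = tan35.9° / tan20.1° = 0.7239 / 0.3659 = 1.978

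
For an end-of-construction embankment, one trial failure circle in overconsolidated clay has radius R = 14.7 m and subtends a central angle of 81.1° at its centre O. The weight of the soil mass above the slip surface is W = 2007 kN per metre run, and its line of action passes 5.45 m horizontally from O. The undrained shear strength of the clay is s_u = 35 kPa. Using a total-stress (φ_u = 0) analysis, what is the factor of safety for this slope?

FS = 0.98

Taking moments about the centre O, the resisting moment is provided by the undrained shear strength acting along the arc:
Arc length L_a = R·θ = 14.7·(81.1°·π/180) = 14.7·1.4155 = 20.81 m
M_R = s_u·L_a·R = 35·20.81·14.7 = 10705.4 kN·m/m
M_D = W·d = 2007·5.45 = 10938.1 kN·m/m
FS = M_R / M_D = 10705.4 / 10938.1 = 0.979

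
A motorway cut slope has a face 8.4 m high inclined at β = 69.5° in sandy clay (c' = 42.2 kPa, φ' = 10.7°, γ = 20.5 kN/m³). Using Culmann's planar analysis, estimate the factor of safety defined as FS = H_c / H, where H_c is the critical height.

FS = 1.87

H_c = (4c'/γ) · sinβ cosφ' / [1 − cos(β − φ')]
    = (4·42.2/20.5) · sin69.5°·cos10.7° / [1 − cos58.8°]
    = 8.234 · 0.9204 / 0.4820 = 15.72 m
FS = H_c / H = 15.72 / 8.4 = 1.872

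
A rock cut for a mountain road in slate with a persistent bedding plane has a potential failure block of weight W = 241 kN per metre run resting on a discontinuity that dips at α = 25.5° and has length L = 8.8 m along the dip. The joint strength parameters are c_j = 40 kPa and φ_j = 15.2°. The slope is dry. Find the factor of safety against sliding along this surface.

Resolving the block weight along and normal to the plane and applying the Mohr–Coulomb strength on the joint:
N' = W cosα = 241·cos25.5° = 217.5 kN/m
Driving force T = W sinα = 241·sin25.5° = 103.8 kN/m
Resisting force R = c_j·L + N'·tanφ_j = 40·8.8 + 217.5·tan15.2° = 352.0 + 59.1 = 411.1 kN/m
FS = R / T = 411.1 / 103.8 = 3.962

FS = 3.96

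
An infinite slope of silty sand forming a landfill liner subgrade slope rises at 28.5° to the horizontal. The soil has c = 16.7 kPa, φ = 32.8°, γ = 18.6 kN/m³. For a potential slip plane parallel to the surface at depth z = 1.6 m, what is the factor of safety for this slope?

FS = 2.53

For an infinite slope with a slip plane parallel to the surface (no pore pressure): FS = [c + γz cos²β tanφ] / [γz sinβ cosβ].
γz = 18.6·1.6 = 29.76 kN/m²
Numerator = 16.7 + 29.76·cos²28.5°·tan32.8° = 16.7 + 29.76·0.7723·0.6445 = 31.512 kPa
Denominator = 29.76·sin28.5°·cos28.5° = 29.76·0.4772·0.8788 = 12.479 kPa
FS = 31.512 / 12.479 = 2.525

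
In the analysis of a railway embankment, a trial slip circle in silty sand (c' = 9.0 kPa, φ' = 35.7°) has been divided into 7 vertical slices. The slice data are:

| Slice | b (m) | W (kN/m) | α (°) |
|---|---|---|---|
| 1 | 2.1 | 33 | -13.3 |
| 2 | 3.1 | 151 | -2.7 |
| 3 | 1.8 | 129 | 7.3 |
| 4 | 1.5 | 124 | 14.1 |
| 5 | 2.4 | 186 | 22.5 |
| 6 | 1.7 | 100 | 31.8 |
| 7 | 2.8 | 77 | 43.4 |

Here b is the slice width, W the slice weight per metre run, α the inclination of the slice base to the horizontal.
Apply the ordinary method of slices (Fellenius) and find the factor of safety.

Ordinary method of slices: FS = Σ[c'·Δl_i + (W_i cosα_i)·tanφ'] / Σ W_i sinα_i, with Δl_i = b_i / cosα_i.
Slice 1: Δl = 2.1/cos(-13.3°) = 2.158 m; N'_1 = 33·cos(-13.3°) = 32.1; c'Δl = 19.42; W sinα = -7.6
Slice 2: Δl = 3.1/cos(-2.7°) = 3.103 m; N'_2 = 151·cos(-2.7°) = 150.8; c'Δl = 27.93; W sinα = -7.1
Slice 3: Δl = 1.8/cos7.3° = 1.815 m; N'_3 = 129·cos7.3° = 128.0; c'Δl = 16.33; W sinα = 16.4
Slice 4: Δl = 1.5/cos14.1° = 1.547 m; N'_4 = 124·cos14.1° = 120.3; c'Δl = 13.92; W sinα = 30.2
Slice 5: Δl = 2.4/cos22.5° = 2.598 m; N'_5 = 186·cos22.5° = 171.8; c'Δl = 23.38; W sinα = 71.2
Slice 6: Δl = 1.7/cos31.8° = 2.000 m; N'_6 = 100·cos31.8° = 85.0; c'Δl = 18.00; W sinα = 52.7
Slice 7: Δl = 2.8/cos43.4° = 3.854 m; N'_7 = 77·cos43.4° = 55.9; c'Δl = 34.68; W sinα = 52.9
Σc'Δl = 153.7 kN/m; ΣN' = 743.9 kN/m; ΣW sinα = 208.7 kN/m
Resisting = 153.7 + 743.9·tan35.7° = 153.7 + 534.6 = 688.2 kN/m
FS = 688.2 / 208.7 = 3.298

FS = 3.30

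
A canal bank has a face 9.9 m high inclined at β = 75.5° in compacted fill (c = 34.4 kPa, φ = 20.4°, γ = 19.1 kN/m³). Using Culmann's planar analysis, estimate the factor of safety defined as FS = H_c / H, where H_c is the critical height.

FS = 1.54

H_c = (4c/γ) · sinβ cosφ / [1 − cos(β − φ)]
    = (4·34.4/19.1) · sin75.5°·cos20.4° / [1 − cos55.1°]
    = 7.204 · 0.9074 / 0.4279 = 15.28 m
FS = H_c / H = 15.28 / 9.9 = 1.543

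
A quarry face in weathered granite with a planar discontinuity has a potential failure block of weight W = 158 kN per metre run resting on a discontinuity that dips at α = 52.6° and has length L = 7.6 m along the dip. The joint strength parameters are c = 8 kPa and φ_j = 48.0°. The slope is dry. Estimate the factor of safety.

FS = 1.33

Resolving the block weight along and normal to the plane and applying the Mohr–Coulomb strength on the joint:
N' = W cosα = 158·cos52.6° = 96.0 kN/m
Driving force T = W sinα = 158·sin52.6° = 125.5 kN/m
Resisting force R = c·L + N'·tanφ_j = 8·7.6 + 96.0·tan48.0° = 60.8 + 106.6 = 167.4 kN/m
FS = R / T = 167.4 / 125.5 = 1.334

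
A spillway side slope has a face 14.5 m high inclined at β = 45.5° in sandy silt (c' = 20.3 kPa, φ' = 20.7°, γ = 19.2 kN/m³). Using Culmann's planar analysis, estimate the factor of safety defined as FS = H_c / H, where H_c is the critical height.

FS = 2.11

H_c = (4c'/γ) · sinβ cosφ' / [1 − cos(β − φ')]
    = (4·20.3/19.2) · sin45.5°·cos20.7° / [1 − cos24.8°]
    = 4.229 · 0.6672 / 0.0922 = 30.60 m
FS = H_c / H = 30.60 / 14.5 = 2.110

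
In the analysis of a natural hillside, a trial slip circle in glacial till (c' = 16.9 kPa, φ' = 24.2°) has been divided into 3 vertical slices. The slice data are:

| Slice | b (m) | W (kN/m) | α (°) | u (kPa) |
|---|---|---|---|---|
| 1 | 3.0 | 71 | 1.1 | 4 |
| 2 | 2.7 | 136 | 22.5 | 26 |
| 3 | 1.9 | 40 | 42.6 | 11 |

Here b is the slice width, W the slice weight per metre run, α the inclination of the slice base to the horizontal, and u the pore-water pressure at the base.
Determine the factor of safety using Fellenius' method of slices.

FS = 2.40

Ordinary method of slices: FS = Σ[c'·Δl_i + (W_i cosα_i − u_i·Δl_i)·tanφ'] / Σ W_i sinα_i, with Δl_i = b_i / cosα_i.
Slice 1: Δl = 3.0/cos1.1° = 3.001 m; N'_1 = 71·cos1.1° − 4·3.001 = 59.0; c'Δl = 50.71; W sinα = 1.4
Slice 2: Δl = 2.7/cos22.5° = 2.922 m; N'_2 = 136·cos22.5° − 26·2.922 = 49.7; c'Δl = 49.39; W sinα = 52.0
Slice 3: Δl = 1.9/cos42.6° = 2.581 m; N'_3 = 40·cos42.6° − 11·2.581 = 1.1; c'Δl = 43.62; W sinα = 27.1
Σc'Δl = 143.7 kN/m; ΣN' = 109.7 kN/m; ΣW sinα = 80.5 kN/m
Resisting = 143.7 + 109.7·tan24.2° = 143.7 + 49.3 = 193.0 kN/m
FS = 193.0 / 80.5 = 2.398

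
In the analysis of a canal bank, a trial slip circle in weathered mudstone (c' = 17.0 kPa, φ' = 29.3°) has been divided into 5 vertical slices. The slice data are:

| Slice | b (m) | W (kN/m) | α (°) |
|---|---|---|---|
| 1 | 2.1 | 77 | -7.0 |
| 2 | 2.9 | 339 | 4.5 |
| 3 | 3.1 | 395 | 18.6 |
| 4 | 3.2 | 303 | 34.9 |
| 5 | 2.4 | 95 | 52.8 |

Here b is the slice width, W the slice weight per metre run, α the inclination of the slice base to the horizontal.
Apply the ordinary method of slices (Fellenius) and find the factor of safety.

Ordinary method of slices: FS = Σ[c'·Δl_i + (W_i cosα_i)·tanφ'] / Σ W_i sinα_i, with Δl_i = b_i / cosα_i.
Slice 1: Δl = 2.1/cos(-7.0°) = 2.116 m; N'_1 = 77·cos(-7.0°) = 76.4; c'Δl = 35.97; W sinα = -9.4
Slice 2: Δl = 2.9/cos4.5° = 2.909 m; N'_2 = 339·cos4.5° = 338.0; c'Δl = 49.45; W sinα = 26.6
Slice 3: Δl = 3.1/cos18.6° = 3.271 m; N'_3 = 395·cos18.6° = 374.4; c'Δl = 55.60; W sinα = 126.0
Slice 4: Δl = 3.2/cos34.9° = 3.902 m; N'_4 = 303·cos34.9° = 248.5; c'Δl = 66.33; W sinα = 173.4
Slice 5: Δl = 2.4/cos52.8° = 3.970 m; N'_5 = 95·cos52.8° = 57.4; c'Δl = 67.48; W sinα = 75.7
Σc'Δl = 274.8 kN/m; ΣN' = 1094.7 kN/m; ΣW sinα = 392.2 kN/m
Resisting = 274.8 + 1094.7·tan29.3° = 274.8 + 614.3 = 889.1 kN/m
FS = 889.1 / 392.2 = 2.267

FS = 2.27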